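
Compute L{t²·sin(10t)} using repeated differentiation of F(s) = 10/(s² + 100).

F(s) = 10/(s² + 100). F'(s) = -20s/(s² + 100)². F''(s) = -20(100 - 3s²)/(s² + 100)³ = (60s² - 2000)/(s² + 100)³. So L{t²·sin(10t)} = (-1)² F''(s) = (60s² - 2000)/(s² + 100)³

Final answer: (60s² - 2000)/(s² + 100)³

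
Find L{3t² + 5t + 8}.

L{3t² + 5t + 8} = 3·2/s³ + 5/s² + 8/s = 6/s³ + 5/s² + 8/s

Final answer: 6/s³ + 5/s² + 8/s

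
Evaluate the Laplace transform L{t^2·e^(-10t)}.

L{t^n·e^(at)} = n!/(s-a)^(n+1), so L{t^2·e^(-10t)} = 2/(s+10)^3

Final answer: 2/(s+10)^3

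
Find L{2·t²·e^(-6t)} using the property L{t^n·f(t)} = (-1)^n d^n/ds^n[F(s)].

L{e^(-6t)} = 1/(s+6). d/ds[1/(s+6)] = -1/(s+6)². d²/ds²[1/(s+6)] = 2/(s+6)³. So L{t²·e^(-6t)} = (-1)² · 2/(s+6)³ = 2/(s+6)³. Then L{2·t²·e^(-6t)} = 2·2/(s+6)³ = 4/(s+6)³

Final answer: 4/(s+6)³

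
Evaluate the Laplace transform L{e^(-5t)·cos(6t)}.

L{e^(at)·cos(ωt)} = (s-a)/((s-a)² + ω²), so L{e^(-5t)·cos(6t)} = (s+5)/((s+5)² + 36)

Final answer: (s+5)/((s+5)² + 36)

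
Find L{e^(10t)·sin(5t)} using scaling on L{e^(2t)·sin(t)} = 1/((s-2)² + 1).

Scaling with a=5: L{e^(10t)·sin(5t)} = (1/5) · 1/((s/5-2)² + 1). Simplifying: 5/((s-10)² + 25)

Final answer: 5/((s-10)² + 25)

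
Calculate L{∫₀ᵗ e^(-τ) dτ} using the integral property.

L{∫₀ᵗ f(τ)dτ} = F(s)/s with F(s) = 1/(s+1), so L{∫₀ᵗ e^(-τ) dτ} = 1/(s(s+1))

Final answer: 1/(s(s+1))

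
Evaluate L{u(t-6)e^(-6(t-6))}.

u(t-a)f(t-a) with f(t)=e^(-6t). L{e^(-6t)} = 1/(s+6). By time shift: e^(-6s)/(s+6)

Final answer: e^(-6s)/(s+6)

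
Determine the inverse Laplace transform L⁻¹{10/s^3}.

L⁻¹{n!/s^(n+1)} = t^n with n=2. So L⁻¹{2/s^3} = t^2, and L⁻¹{10/s^3} = (10/2)·t^2 = 5·t^2

Final answer: 5·t^2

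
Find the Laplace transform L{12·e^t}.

L{e^(at)} = 1/(s-a), so L{e^t} = 1/(s-1). Then L{12·e^t} = 12/(s-1)

Final answer: 12/(s-1)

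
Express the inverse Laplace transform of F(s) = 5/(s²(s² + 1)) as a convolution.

5/(s²(s² + 1)) = (1/s²)·(5/(s² + 1)) = L{t}·L{5·sin(t)}. So f(t) = t*(5·sin(t)) = ∫₀ᵗ 5τ·sin((t-τ)) dτ

Final answer: ∫₀ᵗ 5τ·sin((t-τ)) dτ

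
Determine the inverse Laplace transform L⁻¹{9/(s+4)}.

L⁻¹{1/(s-a)} = e^(at), so L⁻¹{1/(s+4)} = e^(-4t), and L⁻¹{9/(s+4)} = 9·e^(-4t)

Final answer: 9·e^(-4t)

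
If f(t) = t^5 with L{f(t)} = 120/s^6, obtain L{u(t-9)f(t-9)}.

Time shift theorem: L{u(t-a)f(t-a)} = e^(-as)F(s). Here a=9, F(s) = 120/s^6, so L{u(t-9)f(t-9)} = e^(-9s)·120/s^6

Final answer: e^(-9s)·120/s^6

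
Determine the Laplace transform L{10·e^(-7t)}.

L{e^(at)} = 1/(s-a), so L{e^(-7t)} = 1/(s+7). Then L{10·e^(-7t)} = 10/(s+7)

Final answer: 10/(s+7)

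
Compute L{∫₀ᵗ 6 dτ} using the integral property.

L{∫₀ᵗ f(τ)dτ} = F(s)/s with f(t) = 6. F(s) = 6/s, so L{∫₀ᵗ 6 dτ} = (6/s)/s = 6/s². (Check: ∫₀ᵗ 6 dτ = 6t.)

Final answer: 6/s²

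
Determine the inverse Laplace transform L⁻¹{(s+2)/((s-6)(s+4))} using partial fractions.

Using partial fractions, f(t) = (8e^(6t) + 2e^(-4t))/10

Final answer: (8e^(6t) + 2e^(-4t))/10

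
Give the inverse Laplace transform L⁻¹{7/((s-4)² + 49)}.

Using frequency shift, L⁻¹{7/((s-4)² + 49)} = e^(4t)·sin(7t)

Final answer: e^(4t)·sin(7t)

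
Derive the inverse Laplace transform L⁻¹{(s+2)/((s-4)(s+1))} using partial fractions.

Using partial fractions, f(t) = (6e^(4t) - e^(-t))/5

Final answer: (6e^(4t) - e^(-t))/5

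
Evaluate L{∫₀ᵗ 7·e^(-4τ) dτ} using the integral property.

L{∫₀ᵗ f(τ)dτ} = F(s)/s with F(s) = 7/(s+4), so L{∫₀ᵗ 7·e^(-4τ) dτ} = 7/(s(s+4))

Final answer: 7/(s(s+4))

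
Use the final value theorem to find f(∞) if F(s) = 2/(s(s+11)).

f(∞) = lim_{s→0} s·2/(s(s+11)) = lim_{s→0} 2/(s+11) = 2/11 = 2/11

Final answer: 2/11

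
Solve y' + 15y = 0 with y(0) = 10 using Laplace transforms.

L{y'} + 15L{y} = 0. sY - 10 + 15Y = 0. Y(s+15) = 10. Y = 10/(s+15)

Final answer: y(t) = 10e^(-15t)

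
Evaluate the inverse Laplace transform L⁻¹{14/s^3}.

L⁻¹{n!/s^(n+1)} = t^n with n=2. So L⁻¹{2/s^3} = t^2, and L⁻¹{14/s^3} = (14/2)·t^2 = 7·t^2

Final answer: 7·t^2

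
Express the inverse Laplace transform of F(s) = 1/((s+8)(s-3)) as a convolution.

1/((s+8)(s-3)) = (1/(s+8))·(1/(s-3)) = L{e^(-8t)}·L{e^(3t)}. So f(t) = e^(-8t)*e^(3t) = ∫₀ᵗ e^(-8τ)·e^(3(t-τ)) dτ

Final answer: ∫₀ᵗ e^(-8τ)·e^(3(t-τ)) dτ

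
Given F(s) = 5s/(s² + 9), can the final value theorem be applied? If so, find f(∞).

The final value theorem requires all poles of sF(s) in the left half-plane. sF(s) = 5s²/(s² + 9) has poles at s = ±3i (imaginary axis). Theorem does NOT apply (oscillatory system).

Final answer: Not applicable (oscillatory)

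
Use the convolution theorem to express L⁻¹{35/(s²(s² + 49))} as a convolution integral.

35/(s²(s² + 49)) = (1/s²)·(35/(s² + 49)) = L{t}·L{5·sin(7t)}. So f(t) = t*(5·sin(7t)) = ∫₀ᵗ 5τ·sin(7(t-τ)) dτ

Final answer: ∫₀ᵗ 5τ·sin(7(t-τ)) dτ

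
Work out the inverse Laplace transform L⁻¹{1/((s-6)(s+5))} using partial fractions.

Decompose: A/(s-6) + B/(s+5). A = 1/11, B = -1/11. f(t) = (e^(6t) - e^(-5t))/11

Final answer: (e^(6t) - e^(-5t))/11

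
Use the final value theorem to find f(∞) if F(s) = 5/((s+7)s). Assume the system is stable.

f(∞) = lim_{s→0} sF(s) = lim_{s→0} 5/(s+7) = 5/7

Final answer: 5/7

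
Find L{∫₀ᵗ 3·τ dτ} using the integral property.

L{∫₀ᵗ f(τ)dτ} = F(s)/s with f(t) = 3t. F(s) = 3/s^2, so L{∫₀ᵗ 3·τ dτ} = (3/s^2)/s = 3/s^3. (Check: ∫₀ᵗ 3·τ dτ = 3t^2/2.)

Final answer: 3/s^3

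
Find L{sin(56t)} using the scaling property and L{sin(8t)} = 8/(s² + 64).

Using L{f(at)} = (1/a)F(s/a) with a=7: L{sin(56t)} = (1/7) · 8/((s/7)² + 64) = (1/7) · 8·49/(s² + 3136) = 56/(s² + 3136)

Final answer: 56/(s² + 3136)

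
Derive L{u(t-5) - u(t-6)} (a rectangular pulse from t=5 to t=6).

L{u(t-a)} = e^(-as)/s. L{u(t-5) - u(t-6)} = (e^(-5s) - e^(-6s))/s

Final answer: (e^(-5s) - e^(-6s))/s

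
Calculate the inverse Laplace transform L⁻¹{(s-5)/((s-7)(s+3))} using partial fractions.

Using partial fractions, f(t) = (2e^(7t) + 8e^(-3t))/10

Final answer: (2e^(7t) + 8e^(-3t))/10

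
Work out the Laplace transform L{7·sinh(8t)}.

L{sinh(ωt)} = ω/(s² - ω²), so L{sinh(8t)} = 8/(s² - 64). Then L{7·sinh(8t)} = 7·8/(s² - 64) = 56/(s² - 64)

Final answer: 56/(s² - 64)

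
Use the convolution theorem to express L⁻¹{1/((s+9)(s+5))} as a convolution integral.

1/((s+9)(s+5)) = (1/(s+9))·(1/(s+5)) = L{e^(-9t)}·L{e^(-5t)}. So f(t) = e^(-9t)*e^(-5t) = ∫₀ᵗ e^(-9τ)·e^(-5(t-τ)) dτ

Final answer: ∫₀ᵗ e^(-9τ)·e^(-5(t-τ)) dτ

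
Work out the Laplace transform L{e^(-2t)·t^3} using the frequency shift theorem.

L{e^(at)·t^n} = n!/(s-a)^(n+1), so L{e^(-2t)·t^3} = 6/(s+2)^4

Final answer: 6/(s+2)^4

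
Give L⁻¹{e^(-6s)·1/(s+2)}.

L⁻¹{1/(s+2)} = e^(-2t). By the time shift theorem, L⁻¹{e^(-as)F(s)} = u(t-a)f(t-a) with a=6, so L⁻¹{e^(-6s)·1/(s+2)} = u(t-6)·e^(-2(t-6))

Final answer: u(t-6)·e^(-2(t-6))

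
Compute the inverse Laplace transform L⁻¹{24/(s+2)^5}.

L⁻¹{n!/(s-a)^(n+1)} = t^n·e^(at), so L⁻¹{24/(s+2)^5} = t^4·e^(-2t)

Final answer: t^4·e^(-2t)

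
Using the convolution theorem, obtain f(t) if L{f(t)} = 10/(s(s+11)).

10/(s(s+11)) = (10/s)·(1/(s+11)) = L{10}·L{e^(-11t)}. By convolution, f(t) = 10*e^(-11t) = ∫₀ᵗ 10·e^(-11τ) dτ = 10·(1 - e^(-11t))/11

Final answer: 10·(1 - e^(-11t))/11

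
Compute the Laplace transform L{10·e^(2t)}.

L{e^(at)} = 1/(s-a), so L{e^(2t)} = 1/(s-2). Then L{10·e^(2t)} = 10/(s-2)

Final answer: 10/(s-2)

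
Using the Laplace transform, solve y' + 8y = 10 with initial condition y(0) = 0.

sY + 8Y = 10/s. Y = 10/(s(s+8)). Partial fractions: Y = 5/4/s - 5/4/(s+8)

Final answer: y(t) = 5/4(1 - e^(-8t))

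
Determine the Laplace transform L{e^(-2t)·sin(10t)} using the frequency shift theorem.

Frequency shift: L{e^(at)f(t)} = F(s-a). L{e^(-2t)·sin(10t)} = 10/((s+2)² + 100)

Final answer: 10/((s+2)² + 100)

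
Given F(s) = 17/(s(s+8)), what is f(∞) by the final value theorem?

f(∞) = lim_{s→0} s·17/(s(s+8)) = lim_{s→0} 17/(s+8) = 17/8 = 17/8

Final answer: 17/8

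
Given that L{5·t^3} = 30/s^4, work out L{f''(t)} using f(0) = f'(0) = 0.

L{f''(t)} = s²F(s) - sf(0) - f'(0) = s²·30/s^4 - 0 - 0 = 30/s^2

Final answer: 30/s^2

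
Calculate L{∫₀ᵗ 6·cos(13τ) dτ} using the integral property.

L{∫₀ᵗ f(τ)dτ} = F(s)/s with F(s) = 6s/(s² + 169), so the result is (6s/(s² + 169))/s = 6/(s² + 169)

Final answer: 6/(s² + 169)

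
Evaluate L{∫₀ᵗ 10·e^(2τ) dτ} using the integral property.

L{∫₀ᵗ f(τ)dτ} = F(s)/s with F(s) = 10/(s-2), so L{∫₀ᵗ 10·e^(2τ) dτ} = 10/(s(s-2))

Final answer: 10/(s(s-2))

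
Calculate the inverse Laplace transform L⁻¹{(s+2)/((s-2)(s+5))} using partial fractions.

Using partial fractions, f(t) = (4e^(2t) + 3e^(-5t))/7

Final answer: (4e^(2t) + 3e^(-5t))/7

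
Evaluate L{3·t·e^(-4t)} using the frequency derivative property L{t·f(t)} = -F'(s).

L{e^(-4t)} = 1/(s+4). By frequency derivative: L{t·e^(-4t)} = -d/ds[1/(s+4)] = -(-1)/(s+4)² = 1/(s+4)². Then L{3·t·e^(-4t)} = 3·1/(s+4)² = 3/(s+4)²

Final answer: 3/(s+4)²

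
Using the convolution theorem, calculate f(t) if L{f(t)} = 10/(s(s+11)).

10/(s(s+11)) = (10/s)·(1/(s+11)) = L{10}·L{e^(-11t)}. By convolution, f(t) = 10*e^(-11t) = ∫₀ᵗ 10·e^(-11τ) dτ = 10·(1 - e^(-11t))/11

Final answer: 10·(1 - e^(-11t))/11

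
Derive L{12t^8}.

L{t^n} = n!/s^(n+1). So L{12t^8} = 12·8!/s^9 = 483840/s^9

Final answer: 483840/s^9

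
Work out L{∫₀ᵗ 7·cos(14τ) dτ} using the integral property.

L{∫₀ᵗ f(τ)dτ} = F(s)/s with F(s) = 7s/(s² + 196), so the result is (7s/(s² + 196))/s = 7/(s² + 196)

Final answer: 7/(s² + 196)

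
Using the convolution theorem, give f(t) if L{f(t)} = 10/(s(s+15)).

10/(s(s+15)) = (10/s)·(1/(s+15)) = L{10}·L{e^(-15t)}. By convolution, f(t) = 10*e^(-15t) = ∫₀ᵗ 10·e^(-15τ) dτ = 10·(1 - e^(-15t))/15

Final answer: 10·(1 - e^(-15t))/15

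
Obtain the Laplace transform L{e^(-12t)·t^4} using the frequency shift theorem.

L{e^(at)·t^n} = n!/(s-a)^(n+1), so L{e^(-12t)·t^4} = 24/(s+12)^5

Final answer: 24/(s+12)^5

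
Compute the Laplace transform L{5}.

L{5} = 5 · L{1} = 5/s

Final answer: 5/s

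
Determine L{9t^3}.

L{t^n} = n!/s^(n+1). So L{9t^3} = 9·3!/s^4 = 54/s^4

Final answer: 54/s^4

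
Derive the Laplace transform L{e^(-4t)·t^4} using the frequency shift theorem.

L{e^(at)·t^n} = n!/(s-a)^(n+1), so L{e^(-4t)·t^4} = 24/(s+4)^5

Final answer: 24/(s+4)^5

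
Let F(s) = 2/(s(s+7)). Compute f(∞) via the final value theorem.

f(∞) = lim_{s→0} s·2/(s(s+7)) = lim_{s→0} 2/(s+7) = 2/7 = 2/7

Final answer: 2/7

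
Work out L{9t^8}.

L{t^n} = n!/s^(n+1). So L{9t^8} = 9·8!/s^9 = 362880/s^9

Final answer: 362880/s^9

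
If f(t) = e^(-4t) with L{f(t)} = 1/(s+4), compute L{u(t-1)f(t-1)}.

Time shift theorem: L{u(t-a)f(t-a)} = e^(-as)F(s). Here a=1, F(s) = 1/(s+4), so L{u(t-1)f(t-1)} = e^(-s)·1/(s+4)

Final answer: e^(-s)·1/(s+4)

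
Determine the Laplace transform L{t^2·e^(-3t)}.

L{t^n·e^(at)} = n!/(s-a)^(n+1), so L{t^2·e^(-3t)} = 2/(s+3)^3

Final answer: 2/(s+3)^3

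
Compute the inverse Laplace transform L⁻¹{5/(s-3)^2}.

L⁻¹{n!/(s-a)^(n+1)} = t^n·e^(at) with n=1, a=3. So L⁻¹{1/(s-3)^2} = t·e^(3t), and L⁻¹{5/(s-3)^2} = (5/1)·t·e^(3t) = 5·t·e^(3t)

Final answer: 5·t·e^(3t)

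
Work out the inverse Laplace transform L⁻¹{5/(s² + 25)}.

L⁻¹{5/(s² + 25)} = sin(5t)

Final answer: sin(5t)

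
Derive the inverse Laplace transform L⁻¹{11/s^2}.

L⁻¹{n!/s^(n+1)} = t^n with n=1. So L⁻¹{1/s^2} = t, and L⁻¹{11/s^2} = (11/1)·t = 11·t

Final answer: 11·t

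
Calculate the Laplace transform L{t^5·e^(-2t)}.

L{t^n·e^(at)} = n!/(s-a)^(n+1), so L{t^5·e^(-2t)} = 120/(s+2)^6

Final answer: 120/(s+2)^6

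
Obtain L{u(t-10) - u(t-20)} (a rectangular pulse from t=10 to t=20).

L{u(t-a)} = e^(-as)/s. L{u(t-10) - u(t-20)} = (e^(-10s) - e^(-20s))/s

Final answer: (e^(-10s) - e^(-20s))/s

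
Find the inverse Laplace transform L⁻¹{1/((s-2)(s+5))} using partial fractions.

Decompose: A/(s-2) + B/(s+5). A = 1/7, B = -1/7. f(t) = (e^(2t) - e^(-5t))/7

Final answer: (e^(2t) - e^(-5t))/7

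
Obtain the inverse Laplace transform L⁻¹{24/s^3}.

L⁻¹{n!/s^(n+1)} = t^n with n=2. So L⁻¹{2/s^3} = t^2, and L⁻¹{24/s^3} = (24/2)·t^2 = 12·t^2

Final answer: 12·t^2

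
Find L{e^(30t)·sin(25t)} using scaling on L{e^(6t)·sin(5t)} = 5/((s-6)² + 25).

Scaling with a=5: L{e^(30t)·sin(25t)} = (1/5) · 5/((s/5-6)² + 25). Simplifying: 25/((s-30)² + 625)

Final answer: 25/((s-30)² + 625)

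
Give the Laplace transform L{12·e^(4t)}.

L{e^(at)} = 1/(s-a), so L{e^(4t)} = 1/(s-4). Then L{12·e^(4t)} = 12/(s-4)

Final answer: 12/(s-4)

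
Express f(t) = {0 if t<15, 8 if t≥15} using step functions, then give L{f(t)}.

f(t) = 8·u(t-15). L{u(t-15)} = e^(-15s)/s, so L{f(t)} = 8·e^(-15s)/s

Final answer: 8·e^(-15s)/s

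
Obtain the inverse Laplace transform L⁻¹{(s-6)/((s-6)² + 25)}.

Using frequency shift, L⁻¹{(s-6)/((s-6)² + 25)} = e^(6t)·cos(5t)

Final answer: e^(6t)·cos(5t)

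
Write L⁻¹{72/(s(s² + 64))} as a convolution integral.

72/(s(s² + 64)) = (1/s)·(72/(s² + 64)) = L{1}·L{9·sin(8t)}. So f(t) = 1*(9·sin(8t)) = ∫₀ᵗ 9·sin(8τ) dτ

Final answer: ∫₀ᵗ 9·sin(8τ) dτ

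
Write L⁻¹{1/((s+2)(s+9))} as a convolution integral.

1/((s+2)(s+9)) = (1/(s+2))·(1/(s+9)) = L{e^(-2t)}·L{e^(-9t)}. So f(t) = e^(-2t)*e^(-9t) = ∫₀ᵗ e^(-2τ)·e^(-9(t-τ)) dτ

Final answer: ∫₀ᵗ e^(-2τ)·e^(-9(t-τ)) dτ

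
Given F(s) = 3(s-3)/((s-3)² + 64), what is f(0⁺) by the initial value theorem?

f(0⁺) = lim_{s→∞} sF(s) = lim_{s→∞} 3s(s-3)/((s-3)² + 64) = 3

Final answer: 3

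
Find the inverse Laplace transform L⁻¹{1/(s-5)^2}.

L⁻¹{n!/(s-a)^(n+1)} = t^n·e^(at), so L⁻¹{1/(s-5)^2} = t·e^(5t)

Final answer: t·e^(5t)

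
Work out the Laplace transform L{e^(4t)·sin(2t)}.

L{e^(at)·sin(ωt)} = ω/((s-a)² + ω²), so L{e^(4t)·sin(2t)} = 2/((s-4)² + 4)

Final answer: 2/((s-4)² + 4)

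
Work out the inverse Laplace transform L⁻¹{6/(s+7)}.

L⁻¹{1/(s-a)} = e^(at), so L⁻¹{1/(s+7)} = e^(-7t), and L⁻¹{6/(s+7)} = 6·e^(-7t)

Final answer: 6·e^(-7t)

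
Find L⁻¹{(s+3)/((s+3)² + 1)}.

Using frequency shift: L⁻¹{(s-a)/((s-a)² + b²)} = e^(at)cos(bt). Here a=-3, b=1

Final answer: e^(-3t)·cos(t)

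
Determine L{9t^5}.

L{t^n} = n!/s^(n+1). So L{9t^5} = 9·5!/s^6 = 1080/s^6

Final answer: 1080/s^6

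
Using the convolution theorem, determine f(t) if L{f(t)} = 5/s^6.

5/s^6 = (5/s)·(1/s^5) = L{5}·L{t^4/24}. By convolution, f(t) = 5*t^4/24 = ∫₀ᵗ 5·τ^4/24 dτ = 5·t^5/120

Final answer: 5·t^5/120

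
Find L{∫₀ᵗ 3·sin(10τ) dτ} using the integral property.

L{∫₀ᵗ f(τ)dτ} = F(s)/s with F(s) = 30/(s² + 100), so the result is (30/(s² + 100))/s = 30/(s(s² + 100))

Final answer: 30/(s(s² + 100))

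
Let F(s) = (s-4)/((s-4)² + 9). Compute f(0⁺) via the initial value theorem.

f(0⁺) = lim_{s→∞} sF(s) = lim_{s→∞} s(s-4)/((s-4)² + 9) = 1

Final answer: 1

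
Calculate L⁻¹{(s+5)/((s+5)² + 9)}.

Using frequency shift: L⁻¹{(s-a)/((s-a)² + b²)} = e^(at)cos(bt). Here a=-5, b=3

Final answer: e^(-5t)·cos(3t)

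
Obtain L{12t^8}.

L{t^n} = n!/s^(n+1). So L{12t^8} = 12·8!/s^9 = 483840/s^9

Final answer: 483840/s^9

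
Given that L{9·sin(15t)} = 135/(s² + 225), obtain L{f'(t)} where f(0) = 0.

L{f'(t)} = s·F(s) - f(0) = s·135/(s² + 225) - 0 = 135s/(s² + 225)

Final answer: 135s/(s² + 225)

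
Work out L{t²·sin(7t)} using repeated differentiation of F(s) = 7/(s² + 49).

F(s) = 7/(s² + 49). F'(s) = -14s/(s² + 49)². F''(s) = -14(49 - 3s²)/(s² + 49)³ = (42s² - 686)/(s² + 49)³. So L{t²·sin(7t)} = (-1)² F''(s) = (42s² - 686)/(s² + 49)³

Final answer: (42s² - 686)/(s² + 49)³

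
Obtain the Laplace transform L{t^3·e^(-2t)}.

L{t^n·e^(at)} = n!/(s-a)^(n+1), so L{t^3·e^(-2t)} = 6/(s+2)^4

Final answer: 6/(s+2)^4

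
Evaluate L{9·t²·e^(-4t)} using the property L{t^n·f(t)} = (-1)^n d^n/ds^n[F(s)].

L{e^(-4t)} = 1/(s+4). d/ds[1/(s+4)] = -1/(s+4)². d²/ds²[1/(s+4)] = 2/(s+4)³. So L{t²·e^(-4t)} = (-1)² · 2/(s+4)³ = 2/(s+4)³. Then L{9·t²·e^(-4t)} = 9·2/(s+4)³ = 18/(s+4)³

Final answer: 18/(s+4)³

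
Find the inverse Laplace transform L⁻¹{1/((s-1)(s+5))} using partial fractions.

Decompose: A/(s-1) + B/(s+5). A = 1/6, B = -1/6. f(t) = (e^t - e^(-5t))/6

Final answer: (e^t - e^(-5t))/6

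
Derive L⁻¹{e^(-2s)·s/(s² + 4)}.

L⁻¹{s/(s² + 4)} = cos(2t). By the time shift theorem, L⁻¹{e^(-as)F(s)} = u(t-a)f(t-a) with a=2, so L⁻¹{e^(-2s)·s/(s² + 4)} = u(t-2)·cos(2(t-2))

Final answer: u(t-2)·cos(2(t-2))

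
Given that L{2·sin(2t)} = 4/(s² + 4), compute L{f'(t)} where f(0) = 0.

L{f'(t)} = s·F(s) - f(0) = s·4/(s² + 4) - 0 = 4s/(s² + 4)

Final answer: 4s/(s² + 4)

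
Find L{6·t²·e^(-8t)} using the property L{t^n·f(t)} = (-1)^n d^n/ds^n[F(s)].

L{e^(-8t)} = 1/(s+8). d/ds[1/(s+8)] = -1/(s+8)². d²/ds²[1/(s+8)] = 2/(s+8)³. So L{t²·e^(-8t)} = (-1)² · 2/(s+8)³ = 2/(s+8)³. Then L{6·t²·e^(-8t)} = 6·2/(s+8)³ = 12/(s+8)³

Final answer: 12/(s+8)³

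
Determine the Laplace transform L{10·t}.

L{t^n} = n!/s^(n+1), so L{t} = 1/s^2. Then L{10·t} = 10·1/s^2 = 10/s^2

Final answer: 10/s^2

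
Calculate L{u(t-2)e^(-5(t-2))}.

u(t-a)f(t-a) with f(t)=e^(-5t). L{e^(-5t)} = 1/(s+5). By time shift: e^(-2s)/(s+5)

Final answer: e^(-2s)/(s+5)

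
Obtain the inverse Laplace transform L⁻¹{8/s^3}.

L⁻¹{n!/s^(n+1)} = t^n with n=2. So L⁻¹{2/s^3} = t^2, and L⁻¹{8/s^3} = (8/2)·t^2 = 4·t^2

Final answer: 4·t^2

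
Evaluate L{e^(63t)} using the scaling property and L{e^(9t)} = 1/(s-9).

Using L{f(at)} = (1/a)F(s/a) with a=7 and f(t) = e^(9t): L{e^(63t)} = (1/7) · 1/((s/7)-9) = (1/7) · 7/(s-63) = 1/(s-63)

Final answer: 1/(s-63)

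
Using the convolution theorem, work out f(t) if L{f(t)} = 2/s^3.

2/s^3 = (2/s)·(1/s^2) = L{2}·L{t}. By convolution, f(t) = 2*t = ∫₀ᵗ 2·τ dτ = 2·t²/2

Final answer: 2·t²/2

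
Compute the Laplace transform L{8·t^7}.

L{t^n} = n!/s^(n+1), so L{t^7} = 5040/s^8. Then L{8·t^7} = 8·5040/s^8 = 40320/s^8

Final answer: 40320/s^8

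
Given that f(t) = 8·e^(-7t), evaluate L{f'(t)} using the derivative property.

f(0) = 8, F(s) = 8/(s+7). L{f'(t)} = s·F(s) - f(0) = 8s/(s+7) - 8 = (8s - 8(s+7))/(s+7) = -56/(s+7)

Final answer: -56/(s+7)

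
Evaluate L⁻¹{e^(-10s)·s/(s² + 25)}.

L⁻¹{s/(s² + 25)} = cos(5t). By the time shift theorem, L⁻¹{e^(-as)F(s)} = u(t-a)f(t-a) with a=10, so L⁻¹{e^(-10s)·s/(s² + 25)} = u(t-10)·cos(5(t-10))

Final answer: u(t-10)·cos(5(t-10))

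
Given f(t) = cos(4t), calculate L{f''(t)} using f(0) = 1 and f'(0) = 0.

F(s) = s/(s² + 16). L{f''(t)} = s²F(s) - sf(0) - f'(0) = s³/(s² + 16) - s = (s³ - s(s² + 16))/(s² + 16) = -16s/(s² + 16)

Final answer: -16s/(s² + 16)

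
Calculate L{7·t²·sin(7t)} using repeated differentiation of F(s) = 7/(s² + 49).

F(s) = 7/(s² + 49). F'(s) = -14s/(s² + 49)². F''(s) = -14(49 - 3s²)/(s² + 49)³ = (42s² - 686)/(s² + 49)³. So L{t²·sin(7t)} = (-1)² F''(s) = (42s² - 686)/(s² + 49)³. Then L{7·t²·sin(7t)} = 7·(42s² - 686)/(s² + 49)³ = (294s² - 4802)/(s² + 49)³

Final answer: (294s² - 4802)/(s² + 49)³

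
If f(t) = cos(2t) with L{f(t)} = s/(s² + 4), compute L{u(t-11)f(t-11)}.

Time shift theorem: L{u(t-a)f(t-a)} = e^(-as)F(s). Here a=11, F(s) = s/(s² + 4), so L{u(t-11)f(t-11)} = e^(-11s)·s/(s² + 4)

Final answer: e^(-11s)·s/(s² + 4)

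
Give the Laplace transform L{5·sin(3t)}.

L{sin(ωt)} = ω/(s² + ω²), so L{sin(3t)} = 3/(s² + 9). Then L{5·sin(3t)} = 5·3/(s² + 9) = 15/(s² + 9)

Final answer: 15/(s² + 9)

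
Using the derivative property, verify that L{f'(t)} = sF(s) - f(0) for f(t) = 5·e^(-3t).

f'(t) = -15e^(-3t). Direct: L{f'(t)} = -15/(s+3). Property: s·5/(s+3) - 5 = (5s - 5(s+3))/(s+3) = -15/(s+3). ✓

Final answer: -15/(s+3)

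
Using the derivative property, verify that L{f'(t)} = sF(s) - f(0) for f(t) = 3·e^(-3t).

f'(t) = -9e^(-3t). Direct: L{f'(t)} = -9/(s+3). Property: s·3/(s+3) - 3 = (3s - 3(s+3))/(s+3) = -9/(s+3). ✓

Final answer: -9/(s+3)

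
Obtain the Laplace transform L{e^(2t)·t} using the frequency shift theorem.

L{e^(at)·t^n} = n!/(s-a)^(n+1), so L{e^(2t)·t} = 1/(s-2)^2

Final answer: 1/(s-2)^2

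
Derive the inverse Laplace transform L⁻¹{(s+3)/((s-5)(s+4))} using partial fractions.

Using partial fractions, f(t) = (8e^(5t) + e^(-4t))/9

Final answer: (8e^(5t) + e^(-4t))/9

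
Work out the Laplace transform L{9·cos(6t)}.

L{cos(ωt)} = s/(s² + ω²), so L{cos(6t)} = s/(s² + 36). Then L{9·cos(6t)} = 9·s/(s² + 36) = 9s/(s² + 36)

Final answer: 9s/(s² + 36)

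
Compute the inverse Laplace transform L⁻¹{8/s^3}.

L⁻¹{n!/s^(n+1)} = t^n with n=2. So L⁻¹{2/s^3} = t^2, and L⁻¹{8/s^3} = (8/2)·t^2 = 4·t^2

Final answer: 4·t^2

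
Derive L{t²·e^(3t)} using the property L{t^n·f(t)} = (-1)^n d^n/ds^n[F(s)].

L{e^(3t)} = 1/(s-3). d/ds[1/(s-3)] = -1/(s-3)². d²/ds²[1/(s-3)] = 2/(s-3)³. So L{t²·e^(3t)} = (-1)² · 2/(s-3)³ = 2/(s-3)³

Final answer: 2/(s-3)³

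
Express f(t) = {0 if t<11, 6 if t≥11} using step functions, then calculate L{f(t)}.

f(t) = 6·u(t-11). L{u(t-11)} = e^(-11s)/s, so L{f(t)} = 6·e^(-11s)/s

Final answer: 6·e^(-11s)/s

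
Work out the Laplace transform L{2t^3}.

L{2t^3} = 2 · L{t^3} = 2 · 6/s^4 = 12/s^4

Final answer: 12/s^4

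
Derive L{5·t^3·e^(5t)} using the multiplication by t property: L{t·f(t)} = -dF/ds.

Using L{t^n·e^(at)} = n!/(s-a)^(n+1), L{t^3·e^(5t)} = 6/(s-5)^4, so L{5·t^3·e^(5t)} = 5·6/(s-5)^4 = 30/(s-5)^4

Final answer: 30/(s-5)^4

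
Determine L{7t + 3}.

L{7t + 3} = 7·L{t} + 3·L{1} = 7/s² + 3/s

Final answer: 7/s² + 3/s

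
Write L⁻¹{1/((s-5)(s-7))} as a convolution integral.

1/((s-5)(s-7)) = (1/(s-5))·(1/(s-7)) = L{e^(5t)}·L{e^(7t)}. So f(t) = e^(5t)*e^(7t) = ∫₀ᵗ e^(5τ)·e^(7(t-τ)) dτ

Final answer: ∫₀ᵗ e^(5τ)·e^(7(t-τ)) dτ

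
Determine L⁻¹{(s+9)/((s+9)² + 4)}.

Using frequency shift: L⁻¹{(s-a)/((s-a)² + b²)} = e^(at)cos(bt). Here a=-9, b=2

Final answer: e^(-9t)·cos(2t)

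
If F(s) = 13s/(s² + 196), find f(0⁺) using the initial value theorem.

f(0⁺) = lim_{s→∞} s·13s/(s² + 196) = lim_{s→∞} 13s²/(s² + 196) = 13

Final answer: 13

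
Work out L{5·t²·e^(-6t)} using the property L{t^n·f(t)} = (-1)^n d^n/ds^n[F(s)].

L{e^(-6t)} = 1/(s+6). d/ds[1/(s+6)] = -1/(s+6)². d²/ds²[1/(s+6)] = 2/(s+6)³. So L{t²·e^(-6t)} = (-1)² · 2/(s+6)³ = 2/(s+6)³. Then L{5·t²·e^(-6t)} = 5·2/(s+6)³ = 10/(s+6)³

Final answer: 10/(s+6)³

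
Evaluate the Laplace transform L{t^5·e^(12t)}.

L{t^n·e^(at)} = n!/(s-a)^(n+1), so L{t^5·e^(12t)} = 120/(s-12)^6

Final answer: 120/(s-12)^6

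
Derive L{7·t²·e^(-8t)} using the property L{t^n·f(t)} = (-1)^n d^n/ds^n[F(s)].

L{e^(-8t)} = 1/(s+8). d/ds[1/(s+8)] = -1/(s+8)². d²/ds²[1/(s+8)] = 2/(s+8)³. So L{t²·e^(-8t)} = (-1)² · 2/(s+8)³ = 2/(s+8)³. Then L{7·t²·e^(-8t)} = 7·2/(s+8)³ = 14/(s+8)³

Final answer: 14/(s+8)³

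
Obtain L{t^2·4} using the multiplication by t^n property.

L{4} = 4/s. d^1/ds^1[1/s] = -1/s². d^2/ds^2[1/s] = 2/s^3. So L{t^2} = (-1)^{2}·2/s^3 = 2/s^3. Then L{t^2·4} = 4·2/s^3 = 8/s^3

Final answer: 8/s^3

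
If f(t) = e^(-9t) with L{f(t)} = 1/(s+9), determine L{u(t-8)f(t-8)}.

Time shift theorem: L{u(t-a)f(t-a)} = e^(-as)F(s). Here a=8, F(s) = 1/(s+9), so L{u(t-8)f(t-8)} = e^(-8s)·1/(s+9)

Final answer: e^(-8s)·1/(s+9)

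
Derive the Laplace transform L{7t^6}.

L{7t^6} = 7 · L{t^6} = 7 · 720/s^7 = 5040/s^7

Final answer: 5040/s^7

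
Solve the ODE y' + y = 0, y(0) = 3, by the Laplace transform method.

L{y'} + L{y} = 0. sY - 3 + Y = 0. Y(s+1) = 3. Y = 3/(s+1)

Final answer: y(t) = 3e^(-t)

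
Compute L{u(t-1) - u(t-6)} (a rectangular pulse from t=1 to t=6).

L{u(t-a)} = e^(-as)/s. L{u(t-1) - u(t-6)} = (e^(-s) - e^(-6s))/s

Final answer: (e^(-s) - e^(-6s))/s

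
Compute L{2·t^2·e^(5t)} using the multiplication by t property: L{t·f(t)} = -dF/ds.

Using L{t^n·e^(at)} = n!/(s-a)^(n+1), L{t^2·e^(5t)} = 2/(s-5)^3, so L{2·t^2·e^(5t)} = 2·2/(s-5)^3 = 4/(s-5)^3

Final answer: 4/(s-5)^3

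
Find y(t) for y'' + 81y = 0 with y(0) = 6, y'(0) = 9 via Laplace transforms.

L{y''} + 81L{y} = 0. s²Y - 6s - 9 + 81Y = 0. Y(s² + 81) = 6s + 9. Y = (6s + 9)/(s² + 81). Inverting: y(t) = 6cos(9t) + sin(9t)

Final answer: y(t) = 6cos(9t) + sin(9t)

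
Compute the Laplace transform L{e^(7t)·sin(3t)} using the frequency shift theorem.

Frequency shift: L{e^(at)f(t)} = F(s-a). L{e^(7t)·sin(3t)} = 3/((s-7)² + 9)

Final answer: 3/((s-7)² + 9)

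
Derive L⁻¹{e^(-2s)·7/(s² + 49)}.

L⁻¹{7/(s² + 49)} = sin(7t). By the time shift theorem, L⁻¹{e^(-as)F(s)} = u(t-a)f(t-a) with a=2, so L⁻¹{e^(-2s)·7/(s² + 49)} = u(t-2)·sin(7(t-2))

Final answer: u(t-2)·sin(7(t-2))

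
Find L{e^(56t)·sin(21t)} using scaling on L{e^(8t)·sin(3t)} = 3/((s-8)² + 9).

Scaling with a=7: L{e^(56t)·sin(21t)} = (1/7) · 3/((s/7-8)² + 9). Simplifying: 21/((s-56)² + 441)

Final answer: 21/((s-56)² + 441)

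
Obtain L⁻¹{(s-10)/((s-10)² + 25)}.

Using frequency shift: L⁻¹{(s-a)/((s-a)² + b²)} = e^(at)cos(bt). Here a=10, b=5

Final answer: e^(10t)·cos(5t)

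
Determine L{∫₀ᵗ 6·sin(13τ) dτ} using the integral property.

L{∫₀ᵗ f(τ)dτ} = F(s)/s with F(s) = 78/(s² + 169), so the result is (78/(s² + 169))/s = 78/(s(s² + 169))

Final answer: 78/(s(s² + 169))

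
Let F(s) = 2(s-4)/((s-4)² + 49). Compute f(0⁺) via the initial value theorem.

f(0⁺) = lim_{s→∞} sF(s) = lim_{s→∞} 2s(s-4)/((s-4)² + 49) = 2

Final answer: 2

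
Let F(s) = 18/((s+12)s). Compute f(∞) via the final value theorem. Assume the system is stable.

f(∞) = lim_{s→0} sF(s) = lim_{s→0} 18/(s+12) = 3/2

Final answer: 3/2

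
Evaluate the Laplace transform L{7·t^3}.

L{t^n} = n!/s^(n+1), so L{t^3} = 6/s^4. Then L{7·t^3} = 7·6/s^4 = 42/s^4

Final answer: 42/s^4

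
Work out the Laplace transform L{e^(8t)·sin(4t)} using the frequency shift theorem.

Frequency shift: L{e^(at)f(t)} = F(s-a). L{e^(8t)·sin(4t)} = 4/((s-8)² + 16)

Final answer: 4/((s-8)² + 16)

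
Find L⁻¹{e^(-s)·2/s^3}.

L⁻¹{2/s^3} = t^2. By the time shift theorem, L⁻¹{e^(-as)F(s)} = u(t-a)f(t-a) with a=1, so L⁻¹{e^(-s)·2/s^3} = u(t-1)·(t-1)^2

Final answer: u(t-1)·(t-1)^2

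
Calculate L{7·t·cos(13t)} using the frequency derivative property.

L{cos(13t)} = s/(s² + 169). Derivative: d/ds[s/(s² + 169)] = [(s² + 169) - s·2s]/(s² + 169)² = (169 - s²)/(s² + 169)². So L{t·cos(13t)} = -F'(s) = (s² - 169)/(s² + 169)². Then L{7·t·cos(13t)} = 7·(s² - 169)/(s² + 169)²

Final answer: 7·(s² - 169)/(s² + 169)²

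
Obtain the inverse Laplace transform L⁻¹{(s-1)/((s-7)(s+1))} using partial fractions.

Using partial fractions, f(t) = (6e^(7t) + 2e^(-t))/8

Final answer: (6e^(7t) + 2e^(-t))/8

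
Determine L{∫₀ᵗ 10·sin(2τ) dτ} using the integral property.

L{∫₀ᵗ f(τ)dτ} = F(s)/s with F(s) = 20/(s² + 4), so the result is (20/(s² + 4))/s = 20/(s(s² + 4))

Final answer: 20/(s(s² + 4))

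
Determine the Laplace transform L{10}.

L{10} = 10 · L{1} = 10/s

Final answer: 10/s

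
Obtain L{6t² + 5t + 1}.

L{6t² + 5t + 1} = 6·2/s³ + 5/s² + 1/s = 12/s³ + 5/s² + 1/s

Final answer: 12/s³ + 5/s² + 1/s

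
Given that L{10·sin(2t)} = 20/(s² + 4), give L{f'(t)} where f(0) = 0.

L{f'(t)} = s·F(s) - f(0) = s·20/(s² + 4) - 0 = 20s/(s² + 4)

Final answer: 20s/(s² + 4)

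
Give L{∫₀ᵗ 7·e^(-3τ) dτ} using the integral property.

L{∫₀ᵗ f(τ)dτ} = F(s)/s with F(s) = 7/(s+3), so L{∫₀ᵗ 7·e^(-3τ) dτ} = 7/(s(s+3))

Final answer: 7/(s(s+3))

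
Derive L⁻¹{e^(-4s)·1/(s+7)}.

L⁻¹{1/(s+7)} = e^(-7t). By the time shift theorem, L⁻¹{e^(-as)F(s)} = u(t-a)f(t-a) with a=4, so L⁻¹{e^(-4s)·1/(s+7)} = u(t-4)·e^(-7(t-4))

Final answer: u(t-4)·e^(-7(t-4))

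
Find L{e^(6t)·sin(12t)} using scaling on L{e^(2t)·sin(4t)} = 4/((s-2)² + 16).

Scaling with a=3: L{e^(6t)·sin(12t)} = (1/3) · 4/((s/3-2)² + 16). Simplifying: 12/((s-6)² + 144)

Final answer: 12/((s-6)² + 144)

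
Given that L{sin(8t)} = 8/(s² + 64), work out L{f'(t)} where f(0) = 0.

L{f'(t)} = s·F(s) - f(0) = s·8/(s² + 64) - 0 = 8s/(s² + 64)

Final answer: 8s/(s² + 64)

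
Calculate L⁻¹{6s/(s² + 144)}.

This is the form c·s/(s² + a²) with a = 12, c = 6. L⁻¹ = 6·cos(12t)

Final answer: 6·cos(12t)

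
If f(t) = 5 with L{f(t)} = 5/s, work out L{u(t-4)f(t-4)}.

Time shift theorem: L{u(t-a)f(t-a)} = e^(-as)F(s). Here a=4, F(s) = 5/s, so L{u(t-4)f(t-4)} = e^(-4s)·5/s

Final answer: e^(-4s)·5/s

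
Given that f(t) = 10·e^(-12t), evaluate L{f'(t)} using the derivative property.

f(0) = 10, F(s) = 10/(s+12). L{f'(t)} = s·F(s) - f(0) = 10s/(s+12) - 10 = (10s - 10(s+12))/(s+12) = -120/(s+12)

Final answer: -120/(s+12)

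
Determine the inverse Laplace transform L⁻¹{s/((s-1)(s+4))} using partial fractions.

Using partial fractions, f(t) = (e^t + 4e^(-4t))/5

Final answer: (e^t + 4e^(-4t))/5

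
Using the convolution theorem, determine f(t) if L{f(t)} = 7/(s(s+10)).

7/(s(s+10)) = (7/s)·(1/(s+10)) = L{7}·L{e^(-10t)}. By convolution, f(t) = 7*e^(-10t) = ∫₀ᵗ 7·e^(-10τ) dτ = 7·(1 - e^(-10t))/10

Final answer: 7·(1 - e^(-10t))/10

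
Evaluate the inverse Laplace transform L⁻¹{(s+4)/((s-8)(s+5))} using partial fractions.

Using partial fractions, f(t) = (12e^(8t) + e^(-5t))/13

Final answer: (12e^(8t) + e^(-5t))/13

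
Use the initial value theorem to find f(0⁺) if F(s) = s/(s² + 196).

f(0⁺) = lim_{s→∞} s·s/(s² + 196) = lim_{s→∞} s²/(s² + 196) = 1

Final answer: 1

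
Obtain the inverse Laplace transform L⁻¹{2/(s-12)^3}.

L⁻¹{n!/(s-a)^(n+1)} = t^n·e^(at), so L⁻¹{2/(s-12)^3} = t^2·e^(12t)

Final answer: t^2·e^(12t)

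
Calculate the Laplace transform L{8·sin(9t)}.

L{sin(ωt)} = ω/(s² + ω²), so L{sin(9t)} = 9/(s² + 81). Then L{8·sin(9t)} = 8·9/(s² + 81) = 72/(s² + 81)

Final answer: 72/(s² + 81)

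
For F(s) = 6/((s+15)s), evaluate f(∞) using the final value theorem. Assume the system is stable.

f(∞) = lim_{s→0} sF(s) = lim_{s→0} 6/(s+15) = 2/5

Final answer: 2/5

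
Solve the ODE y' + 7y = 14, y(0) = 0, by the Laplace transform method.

sY + 7Y = 14/s. Y = 14/(s(s+7)). Partial fractions: Y = 2/s - 2/(s+7)

Final answer: y(t) = 2(1 - e^(-7t))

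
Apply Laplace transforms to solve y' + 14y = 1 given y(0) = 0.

sY + 14Y = 1/s. Y = 1/(s(s+14)). Partial fractions: Y = 1/14/s - 1/14/(s+14)

Final answer: y(t) = 1/14(1 - e^(-14t))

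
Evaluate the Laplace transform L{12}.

L{12} = 12 · L{1} = 12/s

Final answer: 12/s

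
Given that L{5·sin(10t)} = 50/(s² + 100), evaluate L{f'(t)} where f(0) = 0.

L{f'(t)} = s·F(s) - f(0) = s·50/(s² + 100) - 0 = 50s/(s² + 100)

Final answer: 50s/(s² + 100)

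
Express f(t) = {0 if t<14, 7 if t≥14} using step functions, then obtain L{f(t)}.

f(t) = 7·u(t-14). L{u(t-14)} = e^(-14s)/s, so L{f(t)} = 7·e^(-14s)/s

Final answer: 7·e^(-14s)/s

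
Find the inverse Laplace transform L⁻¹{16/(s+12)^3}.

L⁻¹{n!/(s-a)^(n+1)} = t^n·e^(at) with n=2, a=-12. So L⁻¹{2/(s+12)^3} = t^2·e^(-12t), and L⁻¹{16/(s+12)^3} = (16/2)·t^2·e^(-12t) = 8·t^2·e^(-12t)

Final answer: 8·t^2·e^(-12t)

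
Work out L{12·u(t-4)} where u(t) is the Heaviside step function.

L{u(t-a)} = e^(-as)/s. Here a=4, so L{u(t-4)} = e^(-4s)/s, and L{12·u(t-4)} = 12·e^(-4s)/s

Final answer: 12·e^(-4s)/s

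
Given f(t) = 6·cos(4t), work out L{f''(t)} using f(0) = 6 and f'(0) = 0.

F(s) = 6s/(s² + 16). L{f''(t)} = s²F(s) - sf(0) - f'(0) = 6s³/(s² + 16) - 6s = (6s³ - 6s(s² + 16))/(s² + 16) = -96s/(s² + 16)

Final answer: -96s/(s² + 16)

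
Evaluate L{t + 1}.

L{t + 1} = L{t} + L{1} = 1/s² + 1/s

Final answer: 1/s² + 1/s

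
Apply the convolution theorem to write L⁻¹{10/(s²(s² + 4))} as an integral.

10/(s²(s² + 4)) = (1/s²)·(10/(s² + 4)) = L{t}·L{5·sin(2t)}. So f(t) = t*(5·sin(2t)) = ∫₀ᵗ 5τ·sin(2(t-τ)) dτ

Final answer: ∫₀ᵗ 5τ·sin(2(t-τ)) dτ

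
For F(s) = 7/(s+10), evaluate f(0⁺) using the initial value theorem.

f(0⁺) = lim_{s→∞} s·7/(s+10) = lim_{s→∞} 7s/(s+10) = 7

Final answer: 7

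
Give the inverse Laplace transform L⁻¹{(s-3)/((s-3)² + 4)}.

Using frequency shift, L⁻¹{(s-3)/((s-3)² + 4)} = e^(3t)·cos(2t)

Final answer: e^(3t)·cos(2t)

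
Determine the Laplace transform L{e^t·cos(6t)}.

L{e^(at)·cos(ωt)} = (s-a)/((s-a)² + ω²), so L{e^t·cos(6t)} = (s-1)/((s-1)² + 36)

Final answer: (s-1)/((s-1)² + 36)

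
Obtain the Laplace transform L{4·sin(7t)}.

L{sin(ωt)} = ω/(s² + ω²), so L{sin(7t)} = 7/(s² + 49). Then L{4·sin(7t)} = 4·7/(s² + 49) = 28/(s² + 49)

Final answer: 28/(s² + 49)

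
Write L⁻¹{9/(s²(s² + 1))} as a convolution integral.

9/(s²(s² + 1)) = (1/s²)·(9/(s² + 1)) = L{t}·L{9·sin(t)}. So f(t) = t*(9·sin(t)) = ∫₀ᵗ 9τ·sin((t-τ)) dτ

Final answer: ∫₀ᵗ 9τ·sin((t-τ)) dτ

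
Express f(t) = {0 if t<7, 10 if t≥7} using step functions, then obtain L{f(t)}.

f(t) = 10·u(t-7). L{u(t-7)} = e^(-7s)/s, so L{f(t)} = 10·e^(-7s)/s

Final answer: 10·e^(-7s)/s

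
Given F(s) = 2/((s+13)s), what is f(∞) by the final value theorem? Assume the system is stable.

f(∞) = lim_{s→0} sF(s) = lim_{s→0} 2/(s+13) = 2/13

Final answer: 2/13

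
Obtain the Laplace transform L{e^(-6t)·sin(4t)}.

L{e^(at)·sin(ωt)} = ω/((s-a)² + ω²), so L{e^(-6t)·sin(4t)} = 4/((s+6)² + 16)

Final answer: 4/((s+6)² + 16)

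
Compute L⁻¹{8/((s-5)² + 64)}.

Form: b/((s-a)² + b²) → e^(at)sin(bt). With a=5, b=8

Final answer: e^(5t)·sin(8t)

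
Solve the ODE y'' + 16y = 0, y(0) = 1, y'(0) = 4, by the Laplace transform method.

L{y''} + 16L{y} = 0. s²Y - s - 4 + 16Y = 0. Y(s² + 16) = s + 4. Y = (s + 4)/(s² + 16). Inverting: y(t) = cos(4t) + sin(4t)

Final answer: y(t) = cos(4t) + sin(4t)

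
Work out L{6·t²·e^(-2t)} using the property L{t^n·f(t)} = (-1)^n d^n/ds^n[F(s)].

L{e^(-2t)} = 1/(s+2). d/ds[1/(s+2)] = -1/(s+2)². d²/ds²[1/(s+2)] = 2/(s+2)³. So L{t²·e^(-2t)} = (-1)² · 2/(s+2)³ = 2/(s+2)³. Then L{6·t²·e^(-2t)} = 6·2/(s+2)³ = 12/(s+2)³

Final answer: 12/(s+2)³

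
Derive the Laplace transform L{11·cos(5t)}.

L{cos(ωt)} = s/(s² + ω²), so L{cos(5t)} = s/(s² + 25). Then L{11·cos(5t)} = 11·s/(s² + 25) = 11s/(s² + 25)

Final answer: 11s/(s² + 25)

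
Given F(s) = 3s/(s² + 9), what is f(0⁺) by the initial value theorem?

f(0⁺) = lim_{s→∞} s·3s/(s² + 9) = lim_{s→∞} 3s²/(s² + 9) = 3

Final answer: 3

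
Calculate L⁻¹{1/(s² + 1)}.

This is the form c·a/(s² + a²) with a = 1. L⁻¹ = sin(t)

Final answer: sin(t)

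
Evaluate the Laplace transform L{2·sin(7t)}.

L{sin(ωt)} = ω/(s² + ω²), so L{sin(7t)} = 7/(s² + 49). Then L{2·sin(7t)} = 2·7/(s² + 49) = 14/(s² + 49)

Final answer: 14/(s² + 49)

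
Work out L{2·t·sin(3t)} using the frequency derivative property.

L{sin(3t)} = 3/(s² + 9). By L{t·f(t)} = -F'(s): -d/ds[3/(s² + 9)] = -(3)·(-2s)/(s² + 9)² = 6s/(s² + 9)². Then L{2·t·sin(3t)} = 2·6s/(s² + 9)² = 12s/(s² + 9)²

Final answer: 12s/(s² + 9)²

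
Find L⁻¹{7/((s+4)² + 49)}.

Form: b/((s-a)² + b²) → e^(at)sin(bt). With a=-4, b=7

Final answer: e^(-4t)·sin(7t)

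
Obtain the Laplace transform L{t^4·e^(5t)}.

L{t^n·e^(at)} = n!/(s-a)^(n+1), so L{t^4·e^(5t)} = 24/(s-5)^5

Final answer: 24/(s-5)^5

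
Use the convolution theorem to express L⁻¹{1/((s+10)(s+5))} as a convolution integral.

1/((s+10)(s+5)) = (1/(s+10))·(1/(s+5)) = L{e^(-10t)}·L{e^(-5t)}. So f(t) = e^(-10t)*e^(-5t) = ∫₀ᵗ e^(-10τ)·e^(-5(t-τ)) dτ

Final answer: ∫₀ᵗ e^(-10τ)·e^(-5(t-τ)) dτ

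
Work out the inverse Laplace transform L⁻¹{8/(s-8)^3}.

L⁻¹{n!/(s-a)^(n+1)} = t^n·e^(at) with n=2, a=8. So L⁻¹{2/(s-8)^3} = t^2·e^(8t), and L⁻¹{8/(s-8)^3} = (8/2)·t^2·e^(8t) = 4·t^2·e^(8t)

Final answer: 4·t^2·e^(8t)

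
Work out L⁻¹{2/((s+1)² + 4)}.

Form: b/((s-a)² + b²) → e^(at)sin(bt). With a=-1, b=2

Final answer: e^(-t)·sin(2t)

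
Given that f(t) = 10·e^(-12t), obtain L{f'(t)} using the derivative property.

f(0) = 10, F(s) = 10/(s+12). L{f'(t)} = s·F(s) - f(0) = 10s/(s+12) - 10 = (10s - 10(s+12))/(s+12) = -120/(s+12)

Final answer: -120/(s+12)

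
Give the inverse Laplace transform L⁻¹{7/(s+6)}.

L⁻¹{1/(s-a)} = e^(at), so L⁻¹{1/(s+6)} = e^(-6t), and L⁻¹{7/(s+6)} = 7·e^(-6t)

Final answer: 7·e^(-6t)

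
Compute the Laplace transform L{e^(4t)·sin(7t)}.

L{e^(at)·sin(ωt)} = ω/((s-a)² + ω²), so L{e^(4t)·sin(7t)} = 7/((s-4)² + 49)

Final answer: 7/((s-4)² + 49)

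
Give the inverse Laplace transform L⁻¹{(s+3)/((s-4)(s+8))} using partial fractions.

Using partial fractions, f(t) = (7e^(4t) + 5e^(-8t))/12

Final answer: (7e^(4t) + 5e^(-8t))/12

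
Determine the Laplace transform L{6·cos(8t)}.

L{cos(ωt)} = s/(s² + ω²), so L{cos(8t)} = s/(s² + 64). Then L{6·cos(8t)} = 6·s/(s² + 64) = 6s/(s² + 64)

Final answer: 6s/(s² + 64)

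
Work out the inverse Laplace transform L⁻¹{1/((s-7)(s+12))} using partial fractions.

Decompose: A/(s-7) + B/(s+12). A = 1/19, B = -1/19. f(t) = (e^(7t) - e^(-12t))/19

Final answer: (e^(7t) - e^(-12t))/19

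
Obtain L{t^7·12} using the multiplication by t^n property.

L{12} = 12/s. d^1/ds^1[1/s] = -1/s². d^2/ds^2[1/s] = 2/s^3. d^3/ds^3[1/s] = -6/s^4. d^4/ds^4[1/s] = 24/s^5. d^5/ds^5[1/s] = -120/s^6. d^6/ds^6[1/s] = 720/s^7. d^7/ds^7[1/s] = -5040/s^8. So L{t^7} = (-1)^{7}·-5040/s^8 = 5040/s^8. Then L{t^7·12} = 12·5040/s^8 = 60480/s^8

Final answer: 60480/s^8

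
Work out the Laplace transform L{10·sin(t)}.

L{sin(ωt)} = ω/(s² + ω²), so L{sin(t)} = 1/(s² + 1). Then L{10·sin(t)} = 10·1/(s² + 1) = 10/(s² + 1)

Final answer: 10/(s² + 1)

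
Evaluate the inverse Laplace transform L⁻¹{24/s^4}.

L⁻¹{n!/s^(n+1)} = t^n with n=3. So L⁻¹{6/s^4} = t^3, and L⁻¹{24/s^4} = (24/6)·t^3 = 4·t^3

Final answer: 4·t^3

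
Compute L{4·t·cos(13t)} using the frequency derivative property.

L{cos(13t)} = s/(s² + 169). Derivative: d/ds[s/(s² + 169)] = [(s² + 169) - s·2s]/(s² + 169)² = (169 - s²)/(s² + 169)². So L{t·cos(13t)} = -F'(s) = (s² - 169)/(s² + 169)². Then L{4·t·cos(13t)} = 4·(s² - 169)/(s² + 169)²

Final answer: 4·(s² - 169)/(s² + 169)²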